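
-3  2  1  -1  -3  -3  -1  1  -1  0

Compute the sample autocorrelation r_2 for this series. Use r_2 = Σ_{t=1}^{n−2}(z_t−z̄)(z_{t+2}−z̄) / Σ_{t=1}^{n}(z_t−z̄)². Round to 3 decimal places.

-0.341

Mean z̄ = (-3 + 2 + 1 − 1 − 3 − 3 − 1 + 1 − 1 + 0)/10 = -0.8000
Numerator Σ_{t=1}^{8}(z_t−z̄)(z_{t+2}−z̄) = -10.0800
Denominator Σ(z_t−z̄)² = 29.6000
r_2 = -10.0800 / 29.6000 = -0.341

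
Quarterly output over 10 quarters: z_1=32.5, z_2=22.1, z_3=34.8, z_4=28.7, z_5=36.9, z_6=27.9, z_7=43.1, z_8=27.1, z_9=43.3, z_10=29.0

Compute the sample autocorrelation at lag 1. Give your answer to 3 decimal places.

-0.620

Mean z̄ = (32.5 + 22.1 + 34.8 + 28.7 + 36.9 + 27.9 + 43.1 + 27.1 + 43.3 + 29.0)/10 = 32.5400
Numerator Σ_{t=1}^{9}(z_t−z̄)(z_{t+1}−z̄) = -271.8976
Denominator Σ(z_t−z̄)² = 438.8040
r_1 = -271.8976 / 438.8040 = -0.620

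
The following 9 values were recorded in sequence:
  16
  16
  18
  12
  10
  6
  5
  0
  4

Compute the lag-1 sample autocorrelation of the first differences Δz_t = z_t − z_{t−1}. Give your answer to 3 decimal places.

First differences Δz: 0, 2, -6, -2, -4, -1, -5, 4
Mean of differences = -1.5000
Numerator Σ(Δz_t−Δz̄)(Δz_{t+1}−Δz̄) = -29.2500
Denominator Σ(Δz_t−Δz̄)² = 84.0000
r_1(Δz) = -29.2500 / 84.0000 = -0.348

-0.348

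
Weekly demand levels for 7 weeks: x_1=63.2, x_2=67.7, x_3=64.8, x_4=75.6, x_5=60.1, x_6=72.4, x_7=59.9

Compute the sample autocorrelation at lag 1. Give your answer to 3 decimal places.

Mean x̄ = (63.2 + 67.7 + 64.8 + 75.6 + 60.1 + 72.4 + 59.9)/7 = 66.2429
Numerator Σ_{t=1}^{6}(x_t−x̄)(x_{t+1}−x̄) = -154.3933
Denominator Σ(x_t−x̄)² = 216.8971
r_1 = -154.3933 / 216.8971 = -0.712

-0.712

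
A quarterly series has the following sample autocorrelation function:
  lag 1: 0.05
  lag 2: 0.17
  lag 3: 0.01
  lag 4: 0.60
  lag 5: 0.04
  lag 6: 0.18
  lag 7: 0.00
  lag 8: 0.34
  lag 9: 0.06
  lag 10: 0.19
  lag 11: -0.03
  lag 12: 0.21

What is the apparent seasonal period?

4

The largest autocorrelation is r_4 = 0.60, with weaker echoes at lags 8 (0.34) and 12 (0.21); the remaining lags stay at or below 0.19.
The dominant spike at lag 4 indicates a seasonal period of 4.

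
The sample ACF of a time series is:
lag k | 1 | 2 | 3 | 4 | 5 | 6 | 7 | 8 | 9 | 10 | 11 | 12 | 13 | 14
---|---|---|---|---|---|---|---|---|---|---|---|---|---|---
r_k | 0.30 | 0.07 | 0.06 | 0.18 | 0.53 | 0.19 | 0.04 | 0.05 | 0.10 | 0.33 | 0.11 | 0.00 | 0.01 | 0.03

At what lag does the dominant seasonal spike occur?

The largest autocorrelation is r_5 = 0.53, with a weaker echo at lag 10 (0.33); the remaining lags stay at or below 0.30. The elevated value at lag 1 (0.30), dropping to 0.07 at lag 2, reflects decaying short-term dependence rather than seasonality.
The dominant spike at lag 5 indicates a seasonal period of 5.

5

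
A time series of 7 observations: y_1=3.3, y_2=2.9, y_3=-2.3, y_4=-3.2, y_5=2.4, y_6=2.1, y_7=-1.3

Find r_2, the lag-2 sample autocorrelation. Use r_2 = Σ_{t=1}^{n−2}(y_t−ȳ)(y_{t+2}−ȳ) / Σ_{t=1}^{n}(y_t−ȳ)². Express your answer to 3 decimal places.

-0.699

Mean ȳ = (3.3 + 2.9 − 2.3 − 3.2 + 2.4 + 2.1 − 1.3)/7 = 0.5571
Deviations from mean: 2.7429, 2.3429, -2.8571, -3.7571, 1.8429, 1.5429, -1.8571
Σ(y_t−ȳ)(y_{t+2}−ȳ) = (-7.8367) + (-8.8024) + (-5.2653) + (-5.7967) + (-3.4224) = -31.1237
Denominator Σ(y_t−ȳ)² = 44.5171
r_2 = -31.1237 / 44.5171 = -0.699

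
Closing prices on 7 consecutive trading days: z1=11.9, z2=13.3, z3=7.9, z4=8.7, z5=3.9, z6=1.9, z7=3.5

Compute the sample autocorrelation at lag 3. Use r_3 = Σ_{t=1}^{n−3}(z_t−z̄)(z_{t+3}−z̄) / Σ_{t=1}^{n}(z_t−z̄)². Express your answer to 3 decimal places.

Mean z̄ = (11.9 + 13.3 + 7.9 + 8.7 + 3.9 + 1.9 + 3.5)/7 = 7.3000
Deviations from mean: 4.6000, 6.0000, 0.6000, 1.4000, -3.4000, -5.4000, -3.8000
Numerator Σ_{t=1}^{4}(z_t−z̄)(z_{t+3}−z̄) = -22.5200
Denominator Σ(z_t−z̄)² = 114.6400
r_3 = -22.5200 / 114.6400 = -0.196

-0.196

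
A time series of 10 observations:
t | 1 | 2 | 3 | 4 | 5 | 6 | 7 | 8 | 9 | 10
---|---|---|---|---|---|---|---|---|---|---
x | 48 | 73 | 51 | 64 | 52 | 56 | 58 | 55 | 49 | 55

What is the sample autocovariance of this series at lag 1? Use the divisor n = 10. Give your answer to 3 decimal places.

-28.201

Mean x̄ = (48 + 73 + 51 + 64 + 52 + 56 + 58 + 55 + 49 + 55)/10 = 56.1000
Σ_{t=1}^{9}(x_t−x̄)(x_{t+1}−x̄) = -282.0100
γ_1 = -282.0100 / 10 = -28.201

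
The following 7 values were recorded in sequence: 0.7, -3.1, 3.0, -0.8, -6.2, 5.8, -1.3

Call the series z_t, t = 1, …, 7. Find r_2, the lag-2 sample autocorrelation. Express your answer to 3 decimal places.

-0.127

Mean z̄ = (0.7 − 3.1 + 3.0 − 0.8 − 6.2 + 5.8 − 1.3)/7 = -0.2714
Deviations from mean: 0.9714, -2.8286, 3.2714, -0.5286, -5.9286, 6.0714, -1.0286
Numerator Σ_{t=1}^{5}(z_t−z̄)(z_{t+2}−z̄) = -11.8331
Denominator Σ(z_t−z̄)² = 92.9943
r_2 = -11.8331 / 92.9943 = -0.127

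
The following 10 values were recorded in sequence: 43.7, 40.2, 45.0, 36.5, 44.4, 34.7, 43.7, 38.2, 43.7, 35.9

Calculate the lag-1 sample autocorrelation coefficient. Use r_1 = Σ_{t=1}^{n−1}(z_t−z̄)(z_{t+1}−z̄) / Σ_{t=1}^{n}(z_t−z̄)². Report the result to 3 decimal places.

Mean z̄ = (43.7 + 40.2 + 45.0 + 36.5 + 44.4 + 34.7 + 43.7 + 38.2 + 43.7 + 35.9)/10 = 40.6000
Numerator Σ_{t=1}^{9}(z_t−z̄)(z_{t+1}−z̄) = -106.7800
Denominator Σ(z_t−z̄)² = 142.2600
r_1 = -106.7800 / 142.2600 = -0.751

-0.751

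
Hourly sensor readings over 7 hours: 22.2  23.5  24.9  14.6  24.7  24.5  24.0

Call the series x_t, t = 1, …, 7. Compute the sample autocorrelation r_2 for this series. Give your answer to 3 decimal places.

Mean x̄ = (22.2 + 23.5 + 24.9 + 14.6 + 24.7 + 24.5 + 24.0)/7 = 22.6286
Numerator Σ_{t=1}^{5}(x_t−x̄)(x_{t+2}−x̄) = -15.4488
Denominator Σ(x_t−x̄)² = 80.2343
r_2 = -15.4488 / 80.2343 = -0.193

-0.193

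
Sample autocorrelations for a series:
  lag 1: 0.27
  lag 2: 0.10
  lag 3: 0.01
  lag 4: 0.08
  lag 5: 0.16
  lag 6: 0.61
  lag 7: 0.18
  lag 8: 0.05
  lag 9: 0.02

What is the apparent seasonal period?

The largest autocorrelation is r_6 = 0.61; the remaining lags stay at or below 0.27. The elevated value at lag 1 (0.27), dropping to 0.10 at lag 2, reflects decaying short-term dependence rather than seasonality.
The dominant spike at lag 6 indicates a seasonal period of 6.

6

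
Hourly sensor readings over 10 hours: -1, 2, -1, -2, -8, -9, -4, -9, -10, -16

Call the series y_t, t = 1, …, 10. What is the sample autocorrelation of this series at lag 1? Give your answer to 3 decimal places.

0.503

Mean ȳ = (-1 + 2 − 1 − 2 − 8 − 9 − 4 − 9 − 10 − 16)/10 = -5.8000
Numerator Σ_{t=1}^{9}(y_t−ȳ)(y_{t+1}−ȳ) = 136.5600
Denominator Σ(y_t−ȳ)² = 271.6000
r_1 = 136.5600 / 271.6000 = 0.503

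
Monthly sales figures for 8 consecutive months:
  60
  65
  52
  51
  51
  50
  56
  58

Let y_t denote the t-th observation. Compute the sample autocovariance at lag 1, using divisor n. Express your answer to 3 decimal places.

8.467

Mean ȳ = (60 + 65 + 52 + 51 + 51 + 50 + 56 + 58)/8 = 55.3750
Σ_{t=1}^{7}(y_t−ȳ)(y_{t+1}−ȳ) = 67.7344
γ_1 = 67.7344 / 8 = 8.467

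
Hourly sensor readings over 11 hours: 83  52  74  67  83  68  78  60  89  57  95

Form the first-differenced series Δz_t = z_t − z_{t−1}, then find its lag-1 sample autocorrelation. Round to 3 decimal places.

First differences Δz: -31, 22, -7, 16, -15, 10, -18, 29, -32, 38
Mean of differences = 1.2000
Numerator Σ(Δz_t−Δz̄)(Δz_{t+1}−Δz̄) = -4191.4400
Denominator Σ(Δz_t−Δz̄)² = 5693.6000
r_1(Δz) = -4191.4400 / 5693.6000 = -0.736

-0.736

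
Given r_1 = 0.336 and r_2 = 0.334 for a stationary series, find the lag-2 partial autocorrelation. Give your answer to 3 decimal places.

0.249

φ_{22} = (r_2 − r_1²) / (1 − r_1²)
r_1² = (0.336)² = 0.112896
Numerator = 0.334 − 0.1129 = 0.2211; denominator = 1 − 0.1129 = 0.8871
φ_{22} = 0.2211 / 0.8871 = 0.249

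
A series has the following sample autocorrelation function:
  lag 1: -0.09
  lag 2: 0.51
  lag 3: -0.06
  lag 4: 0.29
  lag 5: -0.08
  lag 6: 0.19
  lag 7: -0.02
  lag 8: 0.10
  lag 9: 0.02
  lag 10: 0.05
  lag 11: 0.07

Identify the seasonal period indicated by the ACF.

2

The largest autocorrelation is r_2 = 0.51, with weaker echoes at lags 4 (0.29) and 6 (0.19); the remaining lags stay at or below 0.10.
The dominant spike at lag 2 indicates a seasonal period of 2.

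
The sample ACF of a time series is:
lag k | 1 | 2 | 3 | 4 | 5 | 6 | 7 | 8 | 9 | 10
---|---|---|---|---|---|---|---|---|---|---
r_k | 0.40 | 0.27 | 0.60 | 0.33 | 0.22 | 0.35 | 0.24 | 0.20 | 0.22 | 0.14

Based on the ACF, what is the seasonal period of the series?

The largest autocorrelation is r_3 = 0.60; the remaining lags stay at or below 0.40. The elevated value at lag 1 (0.40), dropping to 0.27 at lag 2, reflects decaying short-term dependence rather than seasonality.
The dominant spike at lag 3 indicates a seasonal period of 3.

3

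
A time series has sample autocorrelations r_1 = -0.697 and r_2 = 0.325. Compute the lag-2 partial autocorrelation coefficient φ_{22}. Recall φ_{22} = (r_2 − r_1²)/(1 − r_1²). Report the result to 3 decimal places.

-0.313

φ_{22} = (r_2 − r_1²) / (1 − r_1²)
r_1² = (-0.697)² = 0.485809
Numerator = 0.325 − 0.4858 = -0.1608; denominator = 1 − 0.4858 = 0.5142
φ_{22} = -0.1608 / 0.5142 = -0.313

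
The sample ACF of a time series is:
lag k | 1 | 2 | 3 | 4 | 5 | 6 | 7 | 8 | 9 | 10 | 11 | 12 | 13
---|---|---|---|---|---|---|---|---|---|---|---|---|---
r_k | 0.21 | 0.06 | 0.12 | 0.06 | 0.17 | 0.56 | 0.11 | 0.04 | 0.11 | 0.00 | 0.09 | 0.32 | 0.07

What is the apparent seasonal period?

6

The largest autocorrelation is r_6 = 0.56, with a weaker echo at lag 12 (0.32); the remaining lags stay at or below 0.21. The elevated value at lag 1 (0.21), dropping to 0.06 at lag 2, reflects decaying short-term dependence rather than seasonality.
The dominant spike at lag 6 indicates a seasonal period of 6.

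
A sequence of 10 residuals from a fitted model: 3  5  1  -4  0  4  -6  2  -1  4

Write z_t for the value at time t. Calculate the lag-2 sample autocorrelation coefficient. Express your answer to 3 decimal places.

Mean z̄ = (3 + 5 + 1 − 4 + 0 + 4 − 6 + 2 − 1 + 4)/10 = 0.8000
Numerator Σ_{t=1}^{8}(z_t−z̄)(z_{t+2}−z̄) = -9.8800
Denominator Σ(z_t−z̄)² = 117.6000
r_2 = -9.8800 / 117.6000 = -0.084

-0.084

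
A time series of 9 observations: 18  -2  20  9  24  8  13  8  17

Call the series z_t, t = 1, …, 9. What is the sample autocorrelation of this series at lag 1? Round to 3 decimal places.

Mean z̄ = (18 − 2 + 20 + 9 + 24 + 8 + 13 + 8 + 17)/9 = 12.7778
Numerator Σ_{t=1}^{8}(z_t−z̄)(z_{t+1}−z̄) = -329.4938
Denominator Σ(z_t−z̄)² = 501.5556
r_1 = -329.4938 / 501.5556 = -0.657

-0.657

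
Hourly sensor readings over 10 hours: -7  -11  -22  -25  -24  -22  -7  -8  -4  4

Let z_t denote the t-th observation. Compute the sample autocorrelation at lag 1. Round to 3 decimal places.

Mean z̄ = (-7 − 11 − 22 − 25 − 24 − 22 − 7 − 8 − 4 + 4)/10 = -12.6000
Numerator Σ_{t=1}^{9}(z_t−z̄)(z_{t+1}−z̄) = 514.4400
Denominator Σ(z_t−z̄)² = 896.4000
r_1 = 514.4400 / 896.4000 = 0.574

0.574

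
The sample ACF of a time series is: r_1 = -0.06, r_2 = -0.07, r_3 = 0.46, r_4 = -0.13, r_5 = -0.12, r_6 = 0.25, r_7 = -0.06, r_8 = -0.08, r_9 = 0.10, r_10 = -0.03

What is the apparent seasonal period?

The largest autocorrelation is r_3 = 0.46, with a weaker echo at lag 6 (0.25); the remaining lags stay at or below 0.10.
The dominant spike at lag 3 indicates a seasonal period of 3.

3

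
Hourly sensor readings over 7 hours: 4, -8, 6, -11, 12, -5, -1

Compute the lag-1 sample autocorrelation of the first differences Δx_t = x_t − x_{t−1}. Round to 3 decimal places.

First differences Δx: -12, 14, -17, 23, -17, 4
Mean of differences = -0.8333
Numerator Σ(Δx_t−Δx̄)(Δx_{t+1}−Δx̄) = -1254.1944
Denominator Σ(Δx_t−Δx̄)² = 1458.8333
r_1(Δx) = -1254.1944 / 1458.8333 = -0.860

-0.860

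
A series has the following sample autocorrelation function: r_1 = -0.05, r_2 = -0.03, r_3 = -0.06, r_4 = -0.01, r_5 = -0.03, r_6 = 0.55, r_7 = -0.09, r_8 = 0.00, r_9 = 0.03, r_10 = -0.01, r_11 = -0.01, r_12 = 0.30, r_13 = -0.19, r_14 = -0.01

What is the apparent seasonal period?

The largest autocorrelation is r_6 = 0.55, with a weaker echo at lag 12 (0.30); the remaining lags stay at or below 0.03.
The dominant spike at lag 6 indicates a seasonal period of 6.

6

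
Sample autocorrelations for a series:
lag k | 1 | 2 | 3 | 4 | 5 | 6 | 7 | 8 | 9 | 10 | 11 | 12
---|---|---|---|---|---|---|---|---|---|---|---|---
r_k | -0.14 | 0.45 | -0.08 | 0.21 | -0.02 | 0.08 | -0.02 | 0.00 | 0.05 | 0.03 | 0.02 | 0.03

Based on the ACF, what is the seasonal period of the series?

The largest autocorrelation is r_2 = 0.45, with a weaker echo at lag 4 (0.21); the remaining lags stay at or below 0.08.
The dominant spike at lag 2 indicates a seasonal period of 2.

2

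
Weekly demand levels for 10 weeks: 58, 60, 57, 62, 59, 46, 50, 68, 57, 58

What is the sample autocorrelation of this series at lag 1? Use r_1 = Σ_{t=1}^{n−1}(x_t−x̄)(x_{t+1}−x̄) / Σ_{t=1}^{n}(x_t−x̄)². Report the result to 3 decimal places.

Mean x̄ = (58 + 60 + 57 + 62 + 59 + 46 + 50 + 68 + 57 + 58)/10 = 57.5000
Numerator Σ_{t=1}^{9}(x_t−x̄)(x_{t+1}−x̄) = -10.7500
Denominator Σ(x_t−x̄)² = 328.5000
r_1 = -10.7500 / 328.5000 = -0.033

-0.033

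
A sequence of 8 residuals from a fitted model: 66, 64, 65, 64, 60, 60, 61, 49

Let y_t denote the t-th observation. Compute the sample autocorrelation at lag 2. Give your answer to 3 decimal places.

Mean ȳ = (66 + 64 + 65 + 64 + 60 + 60 + 61 + 49)/8 = 61.1250
Deviations from mean: 4.8750, 2.8750, 3.8750, 2.8750, -1.1250, -1.1250, -0.1250, -12.1250
Σ(y_t−ȳ)(y_{t+2}−ȳ) = (18.8906) + (8.2656) + (-4.3594) + (-3.2344) + (0.1406) + (13.6406) = 33.3438
Denominator Σ(y_t−ȳ)² = 204.8750
r_2 = 33.3438 / 204.8750 = 0.163

0.163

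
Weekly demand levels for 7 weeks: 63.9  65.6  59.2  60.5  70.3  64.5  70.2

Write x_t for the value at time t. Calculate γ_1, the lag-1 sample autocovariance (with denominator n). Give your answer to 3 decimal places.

-1.102

Mean x̄ = (63.9 + 65.6 + 59.2 + 60.5 + 70.3 + 64.5 + 70.2)/7 = 64.8857
Deviations: -0.9857, 0.7143, -5.6857, -4.3857, 5.4143, -0.3857, 5.3143
Σ_{t=1}^{6}(x_t−x̄)(x_{t+1}−x̄) = -7.7131
γ_1 = -7.7131 / 7 = -1.102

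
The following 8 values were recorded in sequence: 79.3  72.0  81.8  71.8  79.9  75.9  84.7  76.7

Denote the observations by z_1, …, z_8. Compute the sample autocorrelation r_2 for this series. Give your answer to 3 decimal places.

Mean z̄ = (79.3 + 72.0 + 81.8 + 71.8 + 79.9 + 75.9 + 84.7 + 76.7)/8 = 77.7625
Deviations from mean: 1.5375, -5.7625, 4.0375, -5.9625, 2.1375, -1.8625, 6.9375, -1.0625
Numerator Σ_{t=1}^{6}(z_t−z̄)(z_{t+2}−z̄) = 77.1097
Denominator Σ(z_t−z̄)² = 144.7188
r_2 = 77.1097 / 144.7188 = 0.533

0.533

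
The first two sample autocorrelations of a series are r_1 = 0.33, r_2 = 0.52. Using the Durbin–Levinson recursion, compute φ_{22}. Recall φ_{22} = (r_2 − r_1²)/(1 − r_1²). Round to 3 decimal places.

0.461

φ_{22} = (r_2 − r_1²) / (1 − r_1²)
r_1² = (0.33)² = 0.1089
Numerator = 0.52 − 0.1089 = 0.4111; denominator = 1 − 0.1089 = 0.8911
φ_{22} = 0.4111 / 0.8911 = 0.461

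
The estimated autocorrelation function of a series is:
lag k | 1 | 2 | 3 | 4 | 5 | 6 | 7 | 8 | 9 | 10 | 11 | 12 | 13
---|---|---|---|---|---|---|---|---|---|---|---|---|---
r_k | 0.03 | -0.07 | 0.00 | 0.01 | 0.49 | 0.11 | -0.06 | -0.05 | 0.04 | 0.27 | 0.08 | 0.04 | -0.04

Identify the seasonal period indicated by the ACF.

5

The largest autocorrelation is r_5 = 0.49, with a weaker echo at lag 10 (0.27); the remaining lags stay at or below 0.11.
The dominant spike at lag 5 indicates a seasonal period of 5.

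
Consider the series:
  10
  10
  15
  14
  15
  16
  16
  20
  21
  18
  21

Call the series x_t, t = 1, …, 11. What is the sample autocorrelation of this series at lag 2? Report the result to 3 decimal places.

Mean x̄ = (10 + 10 + 15 + 14 + 15 + 16 + 16 + 20 + 21 + 18 + 21)/11 = 16.0000
Numerator Σ_{t=1}^{9}(x_t−x̄)(x_{t+2}−x̄) = 52.0000
Denominator Σ(x_t−x̄)² = 148.0000
r_2 = 52.0000 / 148.0000 = 0.351

0.351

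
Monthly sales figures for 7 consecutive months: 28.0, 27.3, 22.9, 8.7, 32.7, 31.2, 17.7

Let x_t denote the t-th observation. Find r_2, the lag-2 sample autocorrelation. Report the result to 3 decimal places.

Mean x̄ = (28.0 + 27.3 + 22.9 + 8.7 + 32.7 + 31.2 + 17.7)/7 = 24.0714
Σ(x_t−x̄)(x_{t+2}−x̄) = (-4.6020) + (-49.6278) + (-10.1078) + (-109.5763) + (-54.9763) = -228.8902
Denominator Σ(x_t−x̄)² = 429.3743
r_2 = -228.8902 / 429.3743 = -0.533

-0.533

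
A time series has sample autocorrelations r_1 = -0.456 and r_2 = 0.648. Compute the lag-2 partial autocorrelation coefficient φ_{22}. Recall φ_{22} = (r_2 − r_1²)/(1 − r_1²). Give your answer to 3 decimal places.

φ_{22} = (r_2 − r_1²) / (1 − r_1²)
r_1² = (-0.456)² = 0.207936
Numerator = 0.648 − 0.2079 = 0.4401; denominator = 1 − 0.2079 = 0.7921
φ_{22} = 0.4401 / 0.7921 = 0.556

0.556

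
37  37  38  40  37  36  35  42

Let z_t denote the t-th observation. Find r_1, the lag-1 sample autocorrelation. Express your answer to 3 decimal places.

Mean z̄ = (37 + 37 + 38 + 40 + 37 + 36 + 35 + 42)/8 = 37.7500
Σ(z_t−z̄)(z_{t+1}−z̄) = (0.5625) + (-0.1875) + (0.5625) + (-1.6875) + (1.3125) + (4.8125) + (-11.6875) = -6.3125
Denominator Σ(z_t−z̄)² = 35.5000
r_1 = -6.3125 / 35.5000 = -0.178

-0.178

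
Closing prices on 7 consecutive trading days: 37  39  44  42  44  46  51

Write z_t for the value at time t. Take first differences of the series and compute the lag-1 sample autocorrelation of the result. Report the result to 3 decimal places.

First differences Δz: 2, 5, -2, 2, 2, 5
Mean of differences = 2.3333
Numerator Σ(Δz_t−Δz̄)(Δz_{t+1}−Δz̄) = -11.7778
Denominator Σ(Δz_t−Δz̄)² = 33.3333
r_1(Δz) = -11.7778 / 33.3333 = -0.353

-0.353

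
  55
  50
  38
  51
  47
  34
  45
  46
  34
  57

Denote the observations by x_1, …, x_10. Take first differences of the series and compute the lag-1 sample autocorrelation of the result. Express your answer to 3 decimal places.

-0.389

First differences Δx: -5, -12, 13, -4, -13, 11, 1, -12, 23
Mean of differences = 0.2222
Numerator Σ(Δx_t−Δx̄)(Δx_{t+1}−Δx̄) = -512.4938
Denominator Σ(Δx_t−Δx̄)² = 1317.5556
r_1(Δx) = -512.4938 / 1317.5556 = -0.389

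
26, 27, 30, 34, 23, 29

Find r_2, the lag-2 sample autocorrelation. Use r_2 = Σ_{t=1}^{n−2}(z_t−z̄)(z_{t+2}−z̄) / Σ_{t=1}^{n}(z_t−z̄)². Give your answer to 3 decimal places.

Mean z̄ = (26 + 27 + 30 + 34 + 23 + 29)/6 = 28.1667
Deviations from mean: -2.1667, -1.1667, 1.8333, 5.8333, -5.1667, 0.8333
Σ(z_t−z̄)(z_{t+2}−z̄) = (-3.9722) + (-6.8056) + (-9.4722) + (4.8611) = -15.3889
Denominator Σ(z_t−z̄)² = 70.8333
r_2 = -15.3889 / 70.8333 = -0.217

-0.217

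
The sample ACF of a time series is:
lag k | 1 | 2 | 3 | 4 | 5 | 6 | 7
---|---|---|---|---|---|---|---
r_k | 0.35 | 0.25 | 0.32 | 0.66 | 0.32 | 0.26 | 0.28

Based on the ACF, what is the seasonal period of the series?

4

The largest autocorrelation is r_4 = 0.66; the remaining lags stay at or below 0.35. The elevated value at lag 1 (0.35), dropping to 0.25 at lag 2, reflects decaying short-term dependence rather than seasonality.
The dominant spike at lag 4 indicates a seasonal period of 4.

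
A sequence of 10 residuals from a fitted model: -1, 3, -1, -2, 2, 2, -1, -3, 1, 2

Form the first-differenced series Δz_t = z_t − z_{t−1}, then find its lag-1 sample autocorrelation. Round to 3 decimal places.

-0.172

First differences Δz: 4, -4, -1, 4, 0, -3, -2, 4, 1
Mean of differences = 0.3333
Numerator Σ(Δz_t−Δz̄)(Δz_{t+1}−Δz̄) = -13.4444
Denominator Σ(Δz_t−Δz̄)² = 78.0000
r_1(Δz) = -13.4444 / 78.0000 = -0.172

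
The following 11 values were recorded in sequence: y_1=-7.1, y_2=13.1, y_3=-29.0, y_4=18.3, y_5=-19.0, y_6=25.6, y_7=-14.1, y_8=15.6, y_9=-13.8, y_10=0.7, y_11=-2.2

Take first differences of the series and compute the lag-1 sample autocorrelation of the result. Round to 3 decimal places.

-0.931

First differences Δy: 20.2, -42.1, 47.3, -37.3, 44.6, -39.7, 29.7, -29.4, 14.5, -2.9
Mean of differences = 0.4900
Numerator Σ(Δy_t−Δȳ)(Δy_{t+1}−Δȳ) = -10555.0241
Denominator Σ(Δy_t−Δȳ)² = 11336.9890
r_1(Δy) = -10555.0241 / 11336.9890 = -0.931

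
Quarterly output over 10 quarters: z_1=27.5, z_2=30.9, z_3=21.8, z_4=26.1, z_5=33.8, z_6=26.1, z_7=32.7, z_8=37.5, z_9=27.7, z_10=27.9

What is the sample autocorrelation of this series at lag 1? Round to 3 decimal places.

-0.072

Mean z̄ = (27.5 + 30.9 + 21.8 + 26.1 + 33.8 + 26.1 + 32.7 + 37.5 + 27.7 + 27.9)/10 = 29.2000
Numerator Σ_{t=1}^{9}(z_t−z̄)(z_{t+1}−z̄) = -13.3500
Denominator Σ(z_t−z̄)² = 186.0000
r_1 = -13.3500 / 186.0000 = -0.072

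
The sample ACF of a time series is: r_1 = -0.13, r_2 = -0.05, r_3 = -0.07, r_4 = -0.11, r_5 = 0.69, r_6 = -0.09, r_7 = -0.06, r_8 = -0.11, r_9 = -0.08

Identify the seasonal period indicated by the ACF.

The largest autocorrelation is r_5 = 0.69; the remaining lags stay at or below -0.05.
The dominant spike at lag 5 indicates a seasonal period of 5.

5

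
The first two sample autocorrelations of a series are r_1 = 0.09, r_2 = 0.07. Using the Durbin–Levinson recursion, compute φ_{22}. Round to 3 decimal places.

φ_{22} = (r_2 − r_1²) / (1 − r_1²)
r_1² = (0.09)² = 0.0081
Numerator = 0.07 − 0.0081 = 0.0619; denominator = 1 − 0.0081 = 0.9919
φ_{22} = 0.0619 / 0.9919 = 0.062

0.062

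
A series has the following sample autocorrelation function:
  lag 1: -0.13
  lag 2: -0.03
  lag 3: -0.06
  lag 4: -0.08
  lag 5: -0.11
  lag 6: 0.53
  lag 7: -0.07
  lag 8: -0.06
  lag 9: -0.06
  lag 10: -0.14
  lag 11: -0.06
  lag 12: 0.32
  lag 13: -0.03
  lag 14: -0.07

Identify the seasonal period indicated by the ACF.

6

The largest autocorrelation is r_6 = 0.53, with a weaker echo at lag 12 (0.32); the remaining lags stay at or below -0.03.
The dominant spike at lag 6 indicates a seasonal period of 6.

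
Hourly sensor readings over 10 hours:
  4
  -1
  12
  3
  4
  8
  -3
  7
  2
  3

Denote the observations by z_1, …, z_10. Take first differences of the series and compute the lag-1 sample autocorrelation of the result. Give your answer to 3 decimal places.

First differences Δz: -5, 13, -9, 1, 4, -11, 10, -5, 1
Mean of differences = -0.1111
Numerator Σ(Δz_t−Δz̄)(Δz_{t+1}−Δz̄) = -395.6790
Denominator Σ(Δz_t−Δz̄)² = 538.8889
r_1(Δz) = -395.6790 / 538.8889 = -0.734

-0.734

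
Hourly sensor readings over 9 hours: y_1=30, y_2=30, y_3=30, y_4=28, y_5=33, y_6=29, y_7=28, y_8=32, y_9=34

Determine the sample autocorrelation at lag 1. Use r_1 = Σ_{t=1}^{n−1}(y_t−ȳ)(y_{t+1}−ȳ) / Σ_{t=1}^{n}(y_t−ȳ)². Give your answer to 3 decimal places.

-0.088

Mean ȳ = (30 + 30 + 30 + 28 + 33 + 29 + 28 + 32 + 34)/9 = 30.4444
Numerator Σ_{t=1}^{8}(y_t−ȳ)(y_{t+1}−ȳ) = -3.1975
Denominator Σ(y_t−ȳ)² = 36.2222
r_1 = -3.1975 / 36.2222 = -0.088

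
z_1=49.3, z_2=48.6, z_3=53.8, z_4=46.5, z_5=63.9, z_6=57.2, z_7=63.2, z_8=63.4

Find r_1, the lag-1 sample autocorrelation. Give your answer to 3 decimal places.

Mean z̄ = (49.3 + 48.6 + 53.8 + 46.5 + 63.9 + 57.2 + 63.2 + 63.4)/8 = 55.7375
Numerator Σ_{t=1}^{7}(z_t−z̄)(z_{t+1}−z̄) = 82.3061
Denominator Σ(z_t−z̄)² = 364.6388
r_1 = 82.3061 / 364.6388 = 0.226

0.226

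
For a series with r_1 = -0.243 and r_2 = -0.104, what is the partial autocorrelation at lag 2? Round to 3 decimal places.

φ_{22} = (r_2 − r_1²) / (1 − r_1²)
r_1² = (-0.243)² = 0.059049
Numerator = -0.104 − 0.0590 = -0.1630; denominator = 1 − 0.0590 = 0.9410
φ_{22} = -0.1630 / 0.9410 = -0.173

-0.173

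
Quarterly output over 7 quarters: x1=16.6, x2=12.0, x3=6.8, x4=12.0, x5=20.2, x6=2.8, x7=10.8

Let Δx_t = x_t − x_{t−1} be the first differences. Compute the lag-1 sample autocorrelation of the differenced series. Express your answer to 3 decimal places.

-0.501

First differences Δx: -4.6, -5.2, 5.2, 8.2, -17.4, 8.0
Mean of differences = -0.9667
Numerator Σ(Δx_t−Δx̄)(Δx_{t+1}−Δx̄) = -252.1878
Denominator Σ(Δx_t−Δx̄)² = 503.6333
r_1(Δx) = -252.1878 / 503.6333 = -0.501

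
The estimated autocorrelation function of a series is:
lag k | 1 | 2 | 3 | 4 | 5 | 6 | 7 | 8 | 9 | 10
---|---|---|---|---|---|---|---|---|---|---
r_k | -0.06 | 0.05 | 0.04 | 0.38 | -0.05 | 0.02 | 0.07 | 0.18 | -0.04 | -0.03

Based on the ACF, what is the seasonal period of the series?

The largest autocorrelation is r_4 = 0.38, with a weaker echo at lag 8 (0.18); the remaining lags stay at or below 0.07.
The dominant spike at lag 4 indicates a seasonal period of 4.

4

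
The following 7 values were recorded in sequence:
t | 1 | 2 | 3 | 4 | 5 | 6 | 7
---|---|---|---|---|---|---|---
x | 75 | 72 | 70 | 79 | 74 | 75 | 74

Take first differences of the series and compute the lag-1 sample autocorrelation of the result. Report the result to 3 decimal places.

First differences Δx: -3, -2, 9, -5, 1, -1
Mean of differences = -0.1667
Numerator Σ(Δx_t−Δx̄)(Δx_{t+1}−Δx̄) = -62.5278
Denominator Σ(Δx_t−Δx̄)² = 120.8333
r_1(Δx) = -62.5278 / 120.8333 = -0.517

-0.517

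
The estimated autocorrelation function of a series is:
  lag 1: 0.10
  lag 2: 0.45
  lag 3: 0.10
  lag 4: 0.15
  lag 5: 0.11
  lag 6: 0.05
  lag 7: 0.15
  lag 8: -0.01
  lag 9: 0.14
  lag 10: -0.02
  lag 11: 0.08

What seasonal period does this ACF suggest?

The largest autocorrelation is r_2 = 0.45; the remaining lags stay at or below 0.15.
The dominant spike at lag 2 indicates a seasonal period of 2.

2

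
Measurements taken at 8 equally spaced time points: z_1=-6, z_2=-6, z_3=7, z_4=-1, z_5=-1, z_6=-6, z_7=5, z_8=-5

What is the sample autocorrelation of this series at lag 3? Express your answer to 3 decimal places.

-0.219

Mean z̄ = (-6 − 6 + 7 − 1 − 1 − 6 + 5 − 5)/8 = -1.6250
Deviations from mean: -4.3750, -4.3750, 8.6250, 0.6250, 0.6250, -4.3750, 6.6250, -3.3750
Σ(z_t−z̄)(z_{t+3}−z̄) = (-2.7344) + (-2.7344) + (-37.7344) + (4.1406) + (-2.1094) = -41.1719
Denominator Σ(z_t−z̄)² = 187.8750
r_3 = -41.1719 / 187.8750 = -0.219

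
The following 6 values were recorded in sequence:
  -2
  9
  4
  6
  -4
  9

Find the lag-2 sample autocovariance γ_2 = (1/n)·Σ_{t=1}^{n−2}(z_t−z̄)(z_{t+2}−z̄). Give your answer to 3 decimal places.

Mean z̄ = (-2 + 9 + 4 + 6 − 4 + 9)/6 = 3.6667
Deviations: -5.6667, 5.3333, 0.3333, 2.3333, -7.6667, 5.3333
Σ_{t=1}^{4}(z_t−z̄)(z_{t+2}−z̄) = 20.4444
γ_2 = 20.4444 / 6 = 3.407

3.407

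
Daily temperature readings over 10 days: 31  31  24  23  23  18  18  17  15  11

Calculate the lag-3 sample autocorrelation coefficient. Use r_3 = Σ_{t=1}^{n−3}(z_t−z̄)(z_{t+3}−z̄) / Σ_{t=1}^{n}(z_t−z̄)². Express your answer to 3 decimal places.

0.168

Mean z̄ = (31 + 31 + 24 + 23 + 23 + 18 + 18 + 17 + 15 + 11)/10 = 21.1000
Numerator Σ_{t=1}^{7}(z_t−z̄)(z_{t+3}−z̄) = 65.1700
Denominator Σ(z_t−z̄)² = 386.9000
r_3 = 65.1700 / 386.9000 = 0.168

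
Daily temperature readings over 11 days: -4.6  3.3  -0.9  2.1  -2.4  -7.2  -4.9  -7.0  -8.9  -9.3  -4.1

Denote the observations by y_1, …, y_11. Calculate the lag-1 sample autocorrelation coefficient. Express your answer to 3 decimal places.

0.506

Mean ȳ = (-4.6 + 3.3 − 0.9 + 2.1 − 2.4 − 7.2 − 4.9 − 7.0 − 8.9 − 9.3 − 4.1)/11 = -3.9909
Numerator Σ_{t=1}^{10}(y_t−ȳ)(y_{t+1}−ȳ) = 88.5726
Denominator Σ(y_t−ȳ)² = 175.1891
r_1 = 88.5726 / 175.1891 = 0.506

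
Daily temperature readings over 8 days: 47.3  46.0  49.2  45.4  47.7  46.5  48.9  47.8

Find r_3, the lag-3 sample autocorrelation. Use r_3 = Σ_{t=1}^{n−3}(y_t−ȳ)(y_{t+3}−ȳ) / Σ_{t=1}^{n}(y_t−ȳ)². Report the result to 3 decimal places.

Mean ȳ = (47.3 + 46.0 + 49.2 + 45.4 + 47.7 + 46.5 + 48.9 + 47.8)/8 = 47.3500
Deviations from mean: -0.0500, -1.3500, 1.8500, -1.9500, 0.3500, -0.8500, 1.5500, 0.4500
Σ(y_t−ȳ)(y_{t+3}−ȳ) = (0.0975) + (-0.4725) + (-1.5725) + (-3.0225) + (0.1575) = -4.8125
Denominator Σ(y_t−ȳ)² = 12.5000
r_3 = -4.8125 / 12.5000 = -0.385

-0.385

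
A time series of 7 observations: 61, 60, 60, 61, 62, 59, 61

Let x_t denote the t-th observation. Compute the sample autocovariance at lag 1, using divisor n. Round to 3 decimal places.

-0.353

Mean x̄ = (61 + 60 + 60 + 61 + 62 + 59 + 61)/7 = 60.5714
Σ_{t=1}^{6}(x_t−x̄)(x_{t+1}−x̄) = -2.4694
γ_1 = -2.4694 / 7 = -0.353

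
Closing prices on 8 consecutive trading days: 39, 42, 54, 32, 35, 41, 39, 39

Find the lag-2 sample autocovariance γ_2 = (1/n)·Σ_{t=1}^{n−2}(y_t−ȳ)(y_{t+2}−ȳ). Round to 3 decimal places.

-13.035

Mean ȳ = (39 + 42 + 54 + 32 + 35 + 41 + 39 + 39)/8 = 40.1250
Σ_{t=1}^{6}(y_t−ȳ)(y_{t+2}−ȳ) = -104.2813
γ_2 = -104.2813 / 8 = -13.035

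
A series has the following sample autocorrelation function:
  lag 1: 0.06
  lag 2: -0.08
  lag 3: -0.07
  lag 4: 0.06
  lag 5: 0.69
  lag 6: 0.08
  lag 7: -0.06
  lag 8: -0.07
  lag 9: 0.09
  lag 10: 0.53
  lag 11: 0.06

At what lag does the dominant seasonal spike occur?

The largest autocorrelation is r_5 = 0.69, with a weaker echo at lag 10 (0.53); the remaining lags stay at or below 0.09.
The dominant spike at lag 5 indicates a seasonal period of 5.

5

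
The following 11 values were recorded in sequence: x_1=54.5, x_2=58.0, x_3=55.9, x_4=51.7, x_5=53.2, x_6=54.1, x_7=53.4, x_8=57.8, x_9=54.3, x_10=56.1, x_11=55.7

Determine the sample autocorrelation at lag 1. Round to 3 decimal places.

Mean x̄ = (54.5 + 58.0 + 55.9 + 51.7 + 53.2 + 54.1 + 53.4 + 57.8 + 54.3 + 56.1 + 55.7)/11 = 54.9727
Numerator Σ_{t=1}^{10}(x_t−x̄)(x_{t+1}−x̄) = 0.7756
Denominator Σ(x_t−x̄)² = 37.5818
r_1 = 0.7756 / 37.5818 = 0.021

0.021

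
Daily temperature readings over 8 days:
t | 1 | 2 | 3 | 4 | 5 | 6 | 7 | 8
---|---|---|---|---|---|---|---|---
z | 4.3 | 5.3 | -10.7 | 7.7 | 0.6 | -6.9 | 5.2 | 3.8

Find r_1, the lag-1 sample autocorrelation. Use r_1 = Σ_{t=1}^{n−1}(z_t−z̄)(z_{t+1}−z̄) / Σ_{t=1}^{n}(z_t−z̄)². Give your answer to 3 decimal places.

-0.450

Mean z̄ = (4.3 + 5.3 − 10.7 + 7.7 + 0.6 − 6.9 + 5.2 + 3.8)/8 = 1.1625
Numerator Σ_{t=1}^{7}(z_t−z̄)(z_{t+1}−z̄) = -134.6964
Denominator Σ(z_t−z̄)² = 298.9988
r_1 = -134.6964 / 298.9988 = -0.450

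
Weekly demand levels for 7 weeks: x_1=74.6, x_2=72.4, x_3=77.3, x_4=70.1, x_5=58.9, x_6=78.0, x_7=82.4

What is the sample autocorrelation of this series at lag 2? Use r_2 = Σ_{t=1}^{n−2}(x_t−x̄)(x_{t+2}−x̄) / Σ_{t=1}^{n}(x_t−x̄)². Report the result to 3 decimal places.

-0.570

Mean x̄ = (74.6 + 72.4 + 77.3 + 70.1 + 58.9 + 78.0 + 82.4)/7 = 73.3857
Deviations from mean: 1.2143, -0.9857, 3.9143, -3.2857, -14.4857, 4.6143, 9.0143
Σ(x_t−x̄)(x_{t+2}−x̄) = (4.7531) + (3.2388) + (-56.7012) + (-15.1612) + (-130.5784) = -194.4490
Denominator Σ(x_t−x̄)² = 340.9486
r_2 = -194.4490 / 340.9486 = -0.570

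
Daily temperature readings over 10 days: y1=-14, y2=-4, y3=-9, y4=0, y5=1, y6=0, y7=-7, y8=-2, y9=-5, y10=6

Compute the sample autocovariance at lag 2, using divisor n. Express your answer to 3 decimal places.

Mean ȳ = (-14 − 4 − 9 + 0 + 1 + 0 − 7 − 2 − 5 + 6)/10 = -3.4000
Σ_{t=1}^{8}(y_t−ȳ)(y_{t+2}−ȳ) = 52.0800
γ_2 = 52.0800 / 10 = 5.208

5.208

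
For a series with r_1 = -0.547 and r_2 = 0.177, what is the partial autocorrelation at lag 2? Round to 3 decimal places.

-0.174

φ_{22} = (r_2 − r_1²) / (1 − r_1²)
r_1² = (-0.547)² = 0.299209
Numerator = 0.177 − 0.2992 = -0.1222; denominator = 1 − 0.2992 = 0.7008
φ_{22} = -0.1222 / 0.7008 = -0.174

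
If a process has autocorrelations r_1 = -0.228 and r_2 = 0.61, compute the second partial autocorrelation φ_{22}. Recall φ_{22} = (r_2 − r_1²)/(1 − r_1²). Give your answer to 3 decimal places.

0.589

φ_{22} = (r_2 − r_1²) / (1 − r_1²)
r_1² = (-0.228)² = 0.051984
Numerator = 0.61 − 0.0520 = 0.5580; denominator = 1 − 0.0520 = 0.9480
φ_{22} = 0.5580 / 0.9480 = 0.589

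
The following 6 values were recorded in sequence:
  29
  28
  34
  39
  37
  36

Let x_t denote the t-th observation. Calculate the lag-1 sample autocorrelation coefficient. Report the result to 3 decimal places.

0.519

Mean x̄ = (29 + 28 + 34 + 39 + 37 + 36)/6 = 33.8333
Deviations from mean: -4.8333, -5.8333, 0.1667, 5.1667, 3.1667, 2.1667
Σ(x_t−x̄)(x_{t+1}−x̄) = (28.1944) + (-0.9722) + (0.8611) + (16.3611) + (6.8611) = 51.3056
Denominator Σ(x_t−x̄)² = 98.8333
r_1 = 51.3056 / 98.8333 = 0.519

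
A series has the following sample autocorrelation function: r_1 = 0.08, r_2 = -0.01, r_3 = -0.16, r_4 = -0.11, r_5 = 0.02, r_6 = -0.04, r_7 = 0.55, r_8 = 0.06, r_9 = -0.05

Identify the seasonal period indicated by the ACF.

The largest autocorrelation is r_7 = 0.55; the remaining lags stay at or below 0.08.
The dominant spike at lag 7 indicates a seasonal period of 7.

7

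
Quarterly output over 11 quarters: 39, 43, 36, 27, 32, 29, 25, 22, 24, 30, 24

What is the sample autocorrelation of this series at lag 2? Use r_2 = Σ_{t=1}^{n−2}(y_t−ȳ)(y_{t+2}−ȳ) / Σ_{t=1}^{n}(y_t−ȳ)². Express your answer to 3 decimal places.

0.207

Mean ȳ = (39 + 43 + 36 + 27 + 32 + 29 + 25 + 22 + 24 + 30 + 24)/11 = 30.0909
Numerator Σ_{t=1}^{9}(y_t−ȳ)(y_{t+2}−ȳ) = 95.3471
Denominator Σ(y_t−ȳ)² = 460.9091
r_2 = 95.3471 / 460.9091 = 0.207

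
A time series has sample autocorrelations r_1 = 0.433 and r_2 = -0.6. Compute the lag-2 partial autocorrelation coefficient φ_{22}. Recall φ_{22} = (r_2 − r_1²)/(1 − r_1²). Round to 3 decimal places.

-0.969

φ_{22} = (r_2 − r_1²) / (1 − r_1²)
r_1² = (0.433)² = 0.187489
Numerator = -0.6 − 0.1875 = -0.7875; denominator = 1 − 0.1875 = 0.8125
φ_{22} = -0.7875 / 0.8125 = -0.969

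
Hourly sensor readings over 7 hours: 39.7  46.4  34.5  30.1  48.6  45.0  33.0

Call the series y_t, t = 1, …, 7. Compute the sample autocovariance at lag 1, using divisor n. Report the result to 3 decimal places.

-8.312

Mean ȳ = (39.7 + 46.4 + 34.5 + 30.1 + 48.6 + 45.0 + 33.0)/7 = 39.6143
Σ_{t=1}^{6}(y_t−ȳ)(y_{t+1}−ȳ) = -58.1845
γ_1 = -58.1845 / 7 = -8.312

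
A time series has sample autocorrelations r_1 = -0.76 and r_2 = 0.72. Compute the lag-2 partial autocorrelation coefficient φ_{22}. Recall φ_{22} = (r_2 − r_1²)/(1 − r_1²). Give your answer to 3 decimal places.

0.337

φ_{22} = (r_2 − r_1²) / (1 − r_1²)
r_1² = (-0.76)² = 0.5776
Numerator = 0.72 − 0.5776 = 0.1424; denominator = 1 − 0.5776 = 0.4224
φ_{22} = 0.1424 / 0.4224 = 0.337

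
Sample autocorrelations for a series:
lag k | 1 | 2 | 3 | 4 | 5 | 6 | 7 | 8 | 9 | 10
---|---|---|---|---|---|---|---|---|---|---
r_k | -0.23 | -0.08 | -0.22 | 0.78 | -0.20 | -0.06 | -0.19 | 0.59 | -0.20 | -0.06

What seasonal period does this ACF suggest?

4

The largest autocorrelation is r_4 = 0.78, with a weaker echo at lag 8 (0.59); the remaining lags stay at or below -0.06.
The dominant spike at lag 4 indicates a seasonal period of 4.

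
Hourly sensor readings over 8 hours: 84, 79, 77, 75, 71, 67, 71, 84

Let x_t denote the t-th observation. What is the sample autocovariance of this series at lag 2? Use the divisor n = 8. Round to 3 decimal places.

-4.750

Mean x̄ = (84 + 79 + 77 + 75 + 71 + 67 + 71 + 84)/8 = 76.0000
Deviations: 8.0000, 3.0000, 1.0000, -1.0000, -5.0000, -9.0000, -5.0000, 8.0000
Σ_{t=1}^{6}(x_t−x̄)(x_{t+2}−x̄) = -38.0000
γ_2 = -38.0000 / 8 = -4.750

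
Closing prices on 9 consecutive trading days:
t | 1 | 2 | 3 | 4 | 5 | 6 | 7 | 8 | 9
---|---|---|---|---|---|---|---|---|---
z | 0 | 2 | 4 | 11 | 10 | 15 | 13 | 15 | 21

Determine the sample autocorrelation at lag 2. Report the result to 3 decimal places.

0.301

Mean z̄ = (0 + 2 + 4 + 11 + 10 + 15 + 13 + 15 + 21)/9 = 10.1111
Σ(z_t−z̄)(z_{t+2}−z̄) = (61.7901) + (-7.2099) + (0.6790) + (4.3457) + (-0.3210) + (23.9012) + (31.4568) = 114.6420
Denominator Σ(z_t−z̄)² = 380.8889
r_2 = 114.6420 / 380.8889 = 0.301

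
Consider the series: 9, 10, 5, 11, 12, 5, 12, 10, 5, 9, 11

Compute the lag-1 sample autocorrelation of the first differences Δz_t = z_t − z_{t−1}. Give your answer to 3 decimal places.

First differences Δz: 1, -5, 6, 1, -7, 7, -2, -5, 4, 2
Mean of differences = 0.2000
Numerator Σ(Δz_t−Δz̄)(Δz_{t+1}−Δz̄) = -100.8400
Denominator Σ(Δz_t−Δz̄)² = 209.6000
r_1(Δz) = -100.8400 / 209.6000 = -0.481

-0.481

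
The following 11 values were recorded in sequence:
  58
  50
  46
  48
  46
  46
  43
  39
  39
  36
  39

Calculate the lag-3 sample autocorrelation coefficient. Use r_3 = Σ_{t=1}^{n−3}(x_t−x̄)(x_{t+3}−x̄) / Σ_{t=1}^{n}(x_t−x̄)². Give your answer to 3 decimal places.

0.199

Mean x̄ = (58 + 50 + 46 + 48 + 46 + 46 + 43 + 39 + 39 + 36 + 39)/11 = 44.5455
Numerator Σ_{t=1}^{8}(x_t−x̄)(x_{t+3}−x̄) = 79.0165
Denominator Σ(x_t−x̄)² = 396.7273
r_3 = 79.0165 / 396.7273 = 0.199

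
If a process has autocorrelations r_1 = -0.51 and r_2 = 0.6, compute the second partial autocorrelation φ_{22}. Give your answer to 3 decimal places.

0.459

φ_{22} = (r_2 − r_1²) / (1 − r_1²)
r_1² = (-0.51)² = 0.2601
Numerator = 0.6 − 0.2601 = 0.3399; denominator = 1 − 0.2601 = 0.7399
φ_{22} = 0.3399 / 0.7399 = 0.459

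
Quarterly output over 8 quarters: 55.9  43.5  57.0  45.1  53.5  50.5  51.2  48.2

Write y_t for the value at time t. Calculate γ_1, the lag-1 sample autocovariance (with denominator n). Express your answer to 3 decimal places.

-16.997

Mean ȳ = (55.9 + 43.5 + 57.0 + 45.1 + 53.5 + 50.5 + 51.2 + 48.2)/8 = 50.6125
Deviations: 5.2875, -7.1125, 6.3875, -5.5125, 2.8875, -0.1125, 0.5875, -2.4125
Σ_{t=1}^{7}(y_t−ȳ)(y_{t+1}−ȳ) = -135.9752
γ_1 = -135.9752 / 8 = -16.997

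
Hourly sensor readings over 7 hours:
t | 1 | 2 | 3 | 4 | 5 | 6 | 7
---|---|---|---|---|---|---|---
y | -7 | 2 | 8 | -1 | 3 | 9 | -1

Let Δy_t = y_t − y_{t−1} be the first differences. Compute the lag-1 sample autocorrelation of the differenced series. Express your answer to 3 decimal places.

First differences Δy: 9, 6, -9, 4, 6, -10
Mean of differences = 1.0000
Numerator Σ(Δy_t−Δȳ)(Δy_{t+1}−Δȳ) = -80.0000
Denominator Σ(Δy_t−Δȳ)² = 344.0000
r_1(Δy) = -80.0000 / 344.0000 = -0.233

-0.233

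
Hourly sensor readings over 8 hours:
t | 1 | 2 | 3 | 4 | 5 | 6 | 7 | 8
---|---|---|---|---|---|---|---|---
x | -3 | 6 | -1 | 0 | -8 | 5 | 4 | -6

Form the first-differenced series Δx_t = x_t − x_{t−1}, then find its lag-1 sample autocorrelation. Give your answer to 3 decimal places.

-0.401

First differences Δx: 9, -7, 1, -8, 13, -1, -10
Mean of differences = -0.4286
Numerator Σ(Δx_t−Δx̄)(Δx_{t+1}−Δx̄) = -186.0408
Denominator Σ(Δx_t−Δx̄)² = 463.7143
r_1(Δx) = -186.0408 / 463.7143 = -0.401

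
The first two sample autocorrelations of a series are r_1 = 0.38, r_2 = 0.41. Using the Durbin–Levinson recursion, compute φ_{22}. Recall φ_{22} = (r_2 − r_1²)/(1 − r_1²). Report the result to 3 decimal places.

φ_{22} = (r_2 − r_1²) / (1 − r_1²)
r_1² = (0.38)² = 0.1444
Numerator = 0.41 − 0.1444 = 0.2656; denominator = 1 − 0.1444 = 0.8556
φ_{22} = 0.2656 / 0.8556 = 0.310

0.310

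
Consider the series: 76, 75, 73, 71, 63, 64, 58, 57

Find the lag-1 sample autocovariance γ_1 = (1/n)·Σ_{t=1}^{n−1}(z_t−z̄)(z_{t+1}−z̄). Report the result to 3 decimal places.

Mean z̄ = (76 + 75 + 73 + 71 + 63 + 64 + 58 + 57)/8 = 67.1250
Σ_{t=1}^{7}(z_t−z̄)(z_{t+1}−z̄) = 256.7344
γ_1 = 256.7344 / 8 = 32.092

32.092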